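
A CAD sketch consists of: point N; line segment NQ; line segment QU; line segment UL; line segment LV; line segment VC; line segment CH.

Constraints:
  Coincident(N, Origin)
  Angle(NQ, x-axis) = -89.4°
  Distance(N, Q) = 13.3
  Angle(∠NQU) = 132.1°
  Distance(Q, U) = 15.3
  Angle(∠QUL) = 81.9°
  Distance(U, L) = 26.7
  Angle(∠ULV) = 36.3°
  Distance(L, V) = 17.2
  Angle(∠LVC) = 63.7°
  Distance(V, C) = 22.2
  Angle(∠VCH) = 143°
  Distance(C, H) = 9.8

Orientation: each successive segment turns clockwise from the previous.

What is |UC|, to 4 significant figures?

14.73

∠ULV = 36.3° gives LV at -19.10° from the x-axis; with |LV| = 17.2, V = (-10.01, -7.326). ∠LVC = 63.7° gives VC at -135.4° from the x-axis; with |VC| = 22.2, C = (-25.82, -22.91). Then |UC| = |C − U| = 14.73.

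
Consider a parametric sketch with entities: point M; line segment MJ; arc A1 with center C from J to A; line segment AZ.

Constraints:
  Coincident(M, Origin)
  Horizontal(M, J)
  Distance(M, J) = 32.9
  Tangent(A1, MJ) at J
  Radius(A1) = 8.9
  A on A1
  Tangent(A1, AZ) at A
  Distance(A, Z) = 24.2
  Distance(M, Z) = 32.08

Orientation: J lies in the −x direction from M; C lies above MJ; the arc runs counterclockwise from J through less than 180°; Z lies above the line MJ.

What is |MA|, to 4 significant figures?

25.27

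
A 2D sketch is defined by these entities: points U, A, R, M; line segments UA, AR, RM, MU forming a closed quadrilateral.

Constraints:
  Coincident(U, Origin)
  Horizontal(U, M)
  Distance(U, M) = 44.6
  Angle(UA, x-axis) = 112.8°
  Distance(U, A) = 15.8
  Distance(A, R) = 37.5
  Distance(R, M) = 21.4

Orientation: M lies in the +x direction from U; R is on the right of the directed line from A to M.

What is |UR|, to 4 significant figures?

25.47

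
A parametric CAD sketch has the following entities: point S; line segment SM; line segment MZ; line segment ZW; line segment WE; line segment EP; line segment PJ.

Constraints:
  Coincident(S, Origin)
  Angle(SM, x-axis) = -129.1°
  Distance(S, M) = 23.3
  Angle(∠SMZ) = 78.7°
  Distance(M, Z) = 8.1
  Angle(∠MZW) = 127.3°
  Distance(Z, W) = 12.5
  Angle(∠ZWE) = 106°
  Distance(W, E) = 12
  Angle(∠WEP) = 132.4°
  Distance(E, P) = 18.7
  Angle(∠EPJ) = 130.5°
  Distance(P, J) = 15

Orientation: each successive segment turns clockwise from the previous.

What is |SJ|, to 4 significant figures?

28.10

S is at the origin; SM runs at -129.1° with length 23.3, so M = (-14.69, -18.08). ∠SMZ = 78.7° gives MZ at 129.6° from the x-axis; with |MZ| = 8.1, Z = (-19.86, -11.84). ∠MZW = 127.3° gives ZW at 76.90° from the x-axis; with |ZW| = 12.5, W = (-17.02, 0.3340). ∠ZWE = 106.0° gives WE at 2.900° from the x-axis; with |WE| = 12.0, E = (-5.040, 0.9411). ∠WEP = 132.4° gives EP at -44.70° from the x-axis; with |EP| = 18.7, P = (8.252, -12.21). ∠EPJ = 130.5° gives PJ at -94.20° from the x-axis; with |PJ| = 15.0, J = (7.153, -27.17). Then |SJ| = |J − S| = 28.10.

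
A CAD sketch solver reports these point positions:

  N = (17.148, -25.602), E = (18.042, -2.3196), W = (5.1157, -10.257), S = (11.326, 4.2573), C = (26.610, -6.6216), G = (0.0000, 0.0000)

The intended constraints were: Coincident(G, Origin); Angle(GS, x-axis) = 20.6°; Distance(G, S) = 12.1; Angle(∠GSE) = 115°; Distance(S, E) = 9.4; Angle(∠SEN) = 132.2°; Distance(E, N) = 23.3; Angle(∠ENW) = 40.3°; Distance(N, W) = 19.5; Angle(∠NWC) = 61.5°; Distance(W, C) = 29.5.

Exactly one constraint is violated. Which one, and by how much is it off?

Distance(W, C) = 29.5 — off by 7.70.

G = (0.00, 0.00) ✓; GS at 20.60° ✓; |GS| = 12.10 ✓; ∠GSE = 115.0° ✓; |SE| = 9.400 ✓; ∠SEN = 132.2° ✓; |EN| = 23.30 ✓; ∠ENW = 40.30° ✓; |NW| = 19.50 ✓; ∠NWC = 61.50° ✓; |WC| = 21.80 ✗.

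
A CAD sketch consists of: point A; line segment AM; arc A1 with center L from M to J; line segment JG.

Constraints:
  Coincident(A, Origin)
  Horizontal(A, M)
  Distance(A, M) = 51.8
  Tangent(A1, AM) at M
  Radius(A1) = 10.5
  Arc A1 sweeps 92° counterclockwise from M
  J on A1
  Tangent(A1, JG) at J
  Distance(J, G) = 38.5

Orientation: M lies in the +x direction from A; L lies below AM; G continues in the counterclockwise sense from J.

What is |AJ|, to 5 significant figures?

42.712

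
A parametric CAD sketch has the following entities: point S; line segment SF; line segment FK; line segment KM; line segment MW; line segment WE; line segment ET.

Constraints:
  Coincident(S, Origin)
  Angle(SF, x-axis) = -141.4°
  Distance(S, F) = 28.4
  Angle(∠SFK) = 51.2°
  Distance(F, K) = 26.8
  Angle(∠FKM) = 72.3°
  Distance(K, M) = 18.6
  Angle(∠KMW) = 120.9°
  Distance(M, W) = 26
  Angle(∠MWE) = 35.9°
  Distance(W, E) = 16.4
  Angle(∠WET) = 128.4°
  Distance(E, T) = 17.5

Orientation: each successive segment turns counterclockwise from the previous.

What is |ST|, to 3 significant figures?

11.9

∠MWE = 35.9° gives WE at -61.7° from the x-axis; with |WE| = 16.4, E = (-13.3, -8.16). ∠WET = 128.4° gives ET at -10.1° from the x-axis; with |ET| = 17.5, T = (3.90, -11.2). Then |ST| = |T − S| = 11.9.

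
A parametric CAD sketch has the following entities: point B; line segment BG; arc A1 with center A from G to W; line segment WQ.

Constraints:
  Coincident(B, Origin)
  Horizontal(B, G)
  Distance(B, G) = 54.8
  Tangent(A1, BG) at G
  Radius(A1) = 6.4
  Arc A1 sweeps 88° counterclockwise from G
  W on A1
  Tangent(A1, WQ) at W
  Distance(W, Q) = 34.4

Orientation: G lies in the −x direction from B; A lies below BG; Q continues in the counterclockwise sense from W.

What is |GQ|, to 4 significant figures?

41.26

B is at the origin; BG is horizontal with |BG| = 54.8 and G on the −x side, so G = (-54.80, 0.000). The tangent condition forces AG to be normal to BG, so A = G + (0, -6.4) = (-54.80, -6.400). On A1, G sits at bearing 90° from A; an 88° counterclockwise sweep puts W at bearing 178°, so W = A + 6.4·(cos 178°, sin 178°) = (-61.20, -6.177). The tangent condition forces AW to be normal to WQ, so WQ runs along (−sin 178°, cos 178°); with |WQ| = 34.4, Q = (-62.40, -40.56). Then |GQ| = |Q − G| = 41.26.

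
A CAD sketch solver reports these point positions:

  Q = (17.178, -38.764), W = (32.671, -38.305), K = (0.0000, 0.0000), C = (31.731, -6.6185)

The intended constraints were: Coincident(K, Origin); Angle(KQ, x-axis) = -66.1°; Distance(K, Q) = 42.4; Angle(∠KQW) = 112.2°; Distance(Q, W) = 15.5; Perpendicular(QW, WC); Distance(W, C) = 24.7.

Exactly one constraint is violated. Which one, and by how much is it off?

Distance(W, C) = 24.7 — off by 7.00.

K = (0.00, 0.00) ✓; KQ at -66.10° ✓; |KQ| = 42.40 ✓; ∠KQW = 112.2° ✓; |QW| = 15.50 ✓; ∠(QW, WC) = 90.00° ✓; |WC| = 31.70 ✗.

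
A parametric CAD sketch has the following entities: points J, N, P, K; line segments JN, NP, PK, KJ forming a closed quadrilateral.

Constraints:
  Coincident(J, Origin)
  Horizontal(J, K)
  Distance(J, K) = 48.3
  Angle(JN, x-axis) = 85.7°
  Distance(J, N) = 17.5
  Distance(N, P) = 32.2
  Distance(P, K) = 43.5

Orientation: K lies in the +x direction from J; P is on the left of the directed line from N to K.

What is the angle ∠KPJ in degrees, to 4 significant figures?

65.29°

J is at the origin; J and K share the same y with |JK| = 48.3 and K in +x, so K = (48.3, 0). JN runs at 85.7° with |JN| = 17.5, so N = (1.312, 17.45). P is determined by |NP| = 32.2 and |PK| = 43.5 together: it lies at the intersection of circle(N, 32.2) and circle(K, 43.5). With |NK| = 50.12, the foot of the radical line on NK is 16.53 from N and the perpendicular offset is √(32.2² − 16.53²) = 27.63. Taking the left-of-NK solution: P = (26.43, 37.60).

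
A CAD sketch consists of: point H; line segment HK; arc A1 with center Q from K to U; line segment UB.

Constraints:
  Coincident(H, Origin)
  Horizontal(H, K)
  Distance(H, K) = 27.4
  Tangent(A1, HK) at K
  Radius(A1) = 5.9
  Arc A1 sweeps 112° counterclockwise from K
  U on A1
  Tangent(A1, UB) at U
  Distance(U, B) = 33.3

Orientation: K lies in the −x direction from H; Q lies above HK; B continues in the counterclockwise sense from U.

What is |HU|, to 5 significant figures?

23.381

H is at the origin; H and K share the same y with |HK| = 27.4 and K on the −x side, so K = (-27.400, 0.0000). Since A1 is tangent to HK there, QK ⟂ HK, so Q = K + (0, 5.9) = (-27.400, 5.9000). On A1, K sits at bearing -90° from Q; a 112° counterclockwise sweep puts U at bearing 22°, so U = Q + 5.9·(cos 22°, sin 22°) = (-21.930, 8.1102). Then |HU| = |U − H| = 23.381.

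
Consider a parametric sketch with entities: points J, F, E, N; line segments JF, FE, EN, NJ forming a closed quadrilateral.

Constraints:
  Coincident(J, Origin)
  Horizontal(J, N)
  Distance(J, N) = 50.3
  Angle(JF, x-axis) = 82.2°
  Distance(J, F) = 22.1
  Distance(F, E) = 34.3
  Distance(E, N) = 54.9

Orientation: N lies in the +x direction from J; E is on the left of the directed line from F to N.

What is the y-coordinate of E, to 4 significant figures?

48.52

J is at the origin; JN is horizontal with |JN| = 50.3 and N in +x, so N = (50.3, 0). JF runs at 82.2° with |JF| = 22.1, so F = (2.999, 21.90). E is determined by |FE| = 34.3 and |EN| = 54.9 together: it lies at the intersection of circle(F, 34.3) and circle(N, 54.9). With |FN| = 52.12, the foot of the radical line on FN is 8.434 from F and the perpendicular offset is √(34.3² − 8.434²) = 33.25. Taking the left-of-FN solution: E = (24.62, 48.52).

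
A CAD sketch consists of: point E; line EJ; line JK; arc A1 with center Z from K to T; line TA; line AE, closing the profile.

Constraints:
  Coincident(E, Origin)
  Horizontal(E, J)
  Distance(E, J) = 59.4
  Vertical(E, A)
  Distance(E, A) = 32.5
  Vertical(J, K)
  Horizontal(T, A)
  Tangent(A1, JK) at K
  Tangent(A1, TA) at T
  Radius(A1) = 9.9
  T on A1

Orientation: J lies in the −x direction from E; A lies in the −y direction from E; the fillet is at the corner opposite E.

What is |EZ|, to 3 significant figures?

54.4

E is at the origin; E and J share the same y with |EJ| = 59.4 and J on the −x side, so J = (-59.4, 0.00). EA is vertical with |EA| = 32.5 and A on the −y side, so A = (0.00, -32.5). The virtual corner opposite E is at (-59.4, -32.5). Since A1 is tangent to JK there, ZK ⟂ JK and since A1 is tangent to TA there, ZT ⟂ TA, with radius 9.9, so the center Z sits 9.9 in from both sides at Z = (-49.5, -22.6). Then |EZ| = |Z − E| = 54.4.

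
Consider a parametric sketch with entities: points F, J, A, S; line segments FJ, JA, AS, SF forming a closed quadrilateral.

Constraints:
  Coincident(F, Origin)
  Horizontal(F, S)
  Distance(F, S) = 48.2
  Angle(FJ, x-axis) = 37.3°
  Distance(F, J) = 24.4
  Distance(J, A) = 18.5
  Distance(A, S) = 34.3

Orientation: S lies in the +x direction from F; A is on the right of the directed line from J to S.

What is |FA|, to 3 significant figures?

14.3

Checks: FJ at 37.30° ✓; |JA| = 18.50 ✓; |AS| = 34.30 ✓.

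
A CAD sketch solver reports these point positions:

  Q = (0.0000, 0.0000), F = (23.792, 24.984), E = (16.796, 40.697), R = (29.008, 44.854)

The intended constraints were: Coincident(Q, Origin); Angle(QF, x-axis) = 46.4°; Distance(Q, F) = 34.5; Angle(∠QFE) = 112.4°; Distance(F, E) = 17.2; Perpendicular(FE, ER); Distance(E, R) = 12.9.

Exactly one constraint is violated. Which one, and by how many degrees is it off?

Perpendicular(FE, ER) — off by 5.20°.

Q = (0.00, 0.00) ✓; QF at 46.40° ✓; |QF| = 34.50 ✓; ∠QFE = 112.4° ✓; |FE| = 17.20 ✓; ∠(FE, ER) = 95.20° ✗; |ER| = 12.90 ✓.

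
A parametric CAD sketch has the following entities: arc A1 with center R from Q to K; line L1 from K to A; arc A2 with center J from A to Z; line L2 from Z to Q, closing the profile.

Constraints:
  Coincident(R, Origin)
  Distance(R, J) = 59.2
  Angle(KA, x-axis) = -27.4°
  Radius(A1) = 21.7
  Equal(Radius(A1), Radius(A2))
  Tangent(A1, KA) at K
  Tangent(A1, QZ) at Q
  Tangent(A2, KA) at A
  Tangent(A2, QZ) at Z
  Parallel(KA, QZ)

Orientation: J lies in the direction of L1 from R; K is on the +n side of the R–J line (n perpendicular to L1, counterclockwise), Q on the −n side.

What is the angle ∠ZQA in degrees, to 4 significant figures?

36.25°

The slot axis is L1's direction at -27.4°, so u = (cos -27.4°, sin -27.4°) = (0.8878, -0.4602) and n = (−sin -27.4°, cos -27.4°) = (0.4602, 0.8878). R is at the origin and J lies 59.2 along u from R, so J = 59.2·u = (52.56, -27.24). Tangency of A1 to both parallel lines with radius 21.7 puts K and Q at R ± 21.7·n: K = (9.986, 19.27), Q = (-9.986, -19.27). Equal radii place A and Z the same way about J: A = J + 21.7·n = (62.55, -7.978), Z = J − 21.7·n = (42.57, -46.51). Then cos ∠ZQA = QZ·QA / (|QZ||QA|), giving 36.25°.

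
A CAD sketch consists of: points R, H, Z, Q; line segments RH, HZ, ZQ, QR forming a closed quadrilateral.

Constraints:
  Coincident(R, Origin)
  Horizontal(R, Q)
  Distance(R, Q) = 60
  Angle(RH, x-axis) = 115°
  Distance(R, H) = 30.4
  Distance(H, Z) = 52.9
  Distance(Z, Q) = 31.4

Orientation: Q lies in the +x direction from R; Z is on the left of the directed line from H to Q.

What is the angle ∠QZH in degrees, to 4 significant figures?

133.4°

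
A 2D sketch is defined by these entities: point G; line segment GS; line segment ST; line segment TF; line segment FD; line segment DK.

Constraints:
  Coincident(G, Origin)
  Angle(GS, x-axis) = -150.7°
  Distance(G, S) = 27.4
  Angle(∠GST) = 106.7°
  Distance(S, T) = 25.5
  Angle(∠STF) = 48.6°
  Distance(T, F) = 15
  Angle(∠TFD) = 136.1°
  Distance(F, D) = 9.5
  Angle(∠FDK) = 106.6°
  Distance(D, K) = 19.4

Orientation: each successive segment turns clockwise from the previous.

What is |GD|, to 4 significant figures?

19.94

G is at the origin; GS runs at -150.7° with length 27.4, so S = (-23.89, -13.41). ∠GST = 106.7° gives ST at 136.0° from the x-axis; with |ST| = 25.5, T = (-42.24, 4.305). ∠STF = 48.6° gives TF at 4.600° from the x-axis; with |TF| = 15.0, F = (-27.29, 5.508). ∠TFD = 136.1° gives FD at -39.30° from the x-axis; with |FD| = 9.5, D = (-19.93, -0.5094). Then |GD| = |D − G| = 19.94.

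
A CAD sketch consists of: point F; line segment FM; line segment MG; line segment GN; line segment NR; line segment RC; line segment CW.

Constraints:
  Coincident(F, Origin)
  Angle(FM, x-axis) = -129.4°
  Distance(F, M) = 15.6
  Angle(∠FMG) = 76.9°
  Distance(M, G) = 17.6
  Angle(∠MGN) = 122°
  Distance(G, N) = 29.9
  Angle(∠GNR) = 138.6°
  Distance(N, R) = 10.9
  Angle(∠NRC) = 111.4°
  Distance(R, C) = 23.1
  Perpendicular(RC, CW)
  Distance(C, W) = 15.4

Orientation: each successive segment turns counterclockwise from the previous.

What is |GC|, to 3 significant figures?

41.8

∠GNR = 138.6° gives NR at 73.1° from the x-axis; with |NR| = 10.9, R = (34.5, 6.29). ∠NRC = 111.4° gives RC at 142° from the x-axis; with |RC| = 23.1, C = (16.4, 20.6). Then |GC| = |C − G| = 41.8.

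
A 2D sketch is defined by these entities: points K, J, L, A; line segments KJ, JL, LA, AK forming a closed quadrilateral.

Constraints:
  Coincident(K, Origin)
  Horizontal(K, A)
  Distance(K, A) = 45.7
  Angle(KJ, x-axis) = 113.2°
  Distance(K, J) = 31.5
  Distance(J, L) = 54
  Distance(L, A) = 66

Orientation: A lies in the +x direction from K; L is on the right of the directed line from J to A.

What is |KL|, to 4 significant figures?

29.33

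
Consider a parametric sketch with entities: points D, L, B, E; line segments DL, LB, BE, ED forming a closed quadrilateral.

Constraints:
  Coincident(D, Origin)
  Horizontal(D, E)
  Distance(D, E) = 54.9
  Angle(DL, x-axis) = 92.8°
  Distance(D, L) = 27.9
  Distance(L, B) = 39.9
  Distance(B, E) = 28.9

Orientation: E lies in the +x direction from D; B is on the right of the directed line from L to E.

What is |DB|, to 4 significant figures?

26.05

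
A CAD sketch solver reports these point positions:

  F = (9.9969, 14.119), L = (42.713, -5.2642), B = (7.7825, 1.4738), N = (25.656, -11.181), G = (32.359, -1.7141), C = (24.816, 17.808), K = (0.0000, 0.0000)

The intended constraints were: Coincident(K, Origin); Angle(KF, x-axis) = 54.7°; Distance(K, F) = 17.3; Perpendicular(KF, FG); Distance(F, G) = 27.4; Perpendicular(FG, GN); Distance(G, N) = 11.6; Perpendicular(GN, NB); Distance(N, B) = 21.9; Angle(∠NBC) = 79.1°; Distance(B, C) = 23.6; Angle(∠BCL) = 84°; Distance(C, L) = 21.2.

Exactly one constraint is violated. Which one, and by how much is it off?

Distance(C, L) = 21.2 — off by 8.00.

K = (0.00, 0.00) ✓; KF at 54.70° ✓; |KF| = 17.30 ✓; ∠(KF, FG) = 90.00° ✓; |FG| = 27.40 ✓; ∠(FG, GN) = 90.00° ✓; |GN| = 11.60 ✓; ∠(GN, NB) = 90.00° ✓; |NB| = 21.90 ✓; ∠NBC = 79.10° ✓; |BC| = 23.60 ✓; ∠BCL = 84.00° ✓; |CL| = 29.20 ✗.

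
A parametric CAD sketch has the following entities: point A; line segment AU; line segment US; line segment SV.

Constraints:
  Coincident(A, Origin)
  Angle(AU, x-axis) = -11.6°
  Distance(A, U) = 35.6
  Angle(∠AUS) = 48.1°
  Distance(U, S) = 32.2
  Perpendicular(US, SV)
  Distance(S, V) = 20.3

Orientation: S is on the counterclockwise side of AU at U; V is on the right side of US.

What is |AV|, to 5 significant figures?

47.550

A is at the origin; AU runs at -11.6° with length 35.6, so U = 35.6·(cos -11.6°, sin -11.6°) = (34.873, -7.1584). ∠AUS = 48.1°, so US runs at -11.6° + (180° − 48.1°) = 120.30° from the x-axis; with |US| = 32.2, S = U + 32.2·(cos 120.30°, sin 120.30°) = (18.627, 20.643). The perpendicularity gives SV at right angles to US; with |SV| = 20.3 on the right of US, V = S + 20.3·(0.86340, 0.50453) = (36.154, 30.885). Then |AV| = |V − A| = 47.550.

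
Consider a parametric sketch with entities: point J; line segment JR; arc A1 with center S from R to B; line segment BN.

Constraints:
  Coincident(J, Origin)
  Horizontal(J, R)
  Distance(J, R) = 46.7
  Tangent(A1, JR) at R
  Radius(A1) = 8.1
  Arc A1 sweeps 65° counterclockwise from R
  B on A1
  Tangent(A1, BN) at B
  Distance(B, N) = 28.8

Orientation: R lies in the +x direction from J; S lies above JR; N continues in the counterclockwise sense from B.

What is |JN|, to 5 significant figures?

73.016

J is at the origin; J and R share the same y with |JR| = 46.7 and R on the +x side, so R = (46.700, 0.0000). Since A1 is tangent to JR there, SR ⟂ JR, so S = R + (0, 8.1) = (46.700, 8.1000). On A1, R sits at bearing -90° from S; a 65° counterclockwise sweep puts B at bearing -25°, so B = S + 8.1·(cos -25°, sin -25°) = (54.041, 4.6768). Tangency of A1 to BN means the radius SB is perpendicular to BN, so BN runs along (−sin -25°, cos -25°); with |BN| = 28.8, N = (66.212, 30.778). Then |JN| = |N − J| = 73.016.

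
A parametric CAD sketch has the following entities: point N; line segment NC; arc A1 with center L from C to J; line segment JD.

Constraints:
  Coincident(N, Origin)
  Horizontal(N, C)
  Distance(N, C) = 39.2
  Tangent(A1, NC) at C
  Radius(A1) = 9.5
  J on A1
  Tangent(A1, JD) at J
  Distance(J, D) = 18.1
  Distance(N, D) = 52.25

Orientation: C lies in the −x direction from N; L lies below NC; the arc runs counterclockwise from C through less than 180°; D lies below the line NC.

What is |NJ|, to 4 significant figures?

49.82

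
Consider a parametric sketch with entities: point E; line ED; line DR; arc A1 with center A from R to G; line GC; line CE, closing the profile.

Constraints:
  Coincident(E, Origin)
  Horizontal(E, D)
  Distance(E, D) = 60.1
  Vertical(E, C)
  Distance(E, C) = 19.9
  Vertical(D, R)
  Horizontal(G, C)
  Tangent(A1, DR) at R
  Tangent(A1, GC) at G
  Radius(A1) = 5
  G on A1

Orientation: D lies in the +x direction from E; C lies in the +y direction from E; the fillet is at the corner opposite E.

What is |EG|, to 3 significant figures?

58.6

E is at the origin; ED is horizontal with |ED| = 60.1 and D on the +x side, so D = (60.1, 0.00). EC is vertical with |EC| = 19.9 and C on the +y side, so C = (0.00, 19.9). The virtual corner opposite E is at (60.1, 19.9). Tangency of A1 to DR means the radius AR is perpendicular to DR and A1 meets GC tangentially, so AG is at right angles to GC, with radius 5.0, so the center A sits 5.0 in from both sides at A = (55.1, 14.9). That places the tangent points at R = (60.1, 14.9) on DR and G = (55.1, 19.9) on GC. Then |EG| = |G − E| = 58.6.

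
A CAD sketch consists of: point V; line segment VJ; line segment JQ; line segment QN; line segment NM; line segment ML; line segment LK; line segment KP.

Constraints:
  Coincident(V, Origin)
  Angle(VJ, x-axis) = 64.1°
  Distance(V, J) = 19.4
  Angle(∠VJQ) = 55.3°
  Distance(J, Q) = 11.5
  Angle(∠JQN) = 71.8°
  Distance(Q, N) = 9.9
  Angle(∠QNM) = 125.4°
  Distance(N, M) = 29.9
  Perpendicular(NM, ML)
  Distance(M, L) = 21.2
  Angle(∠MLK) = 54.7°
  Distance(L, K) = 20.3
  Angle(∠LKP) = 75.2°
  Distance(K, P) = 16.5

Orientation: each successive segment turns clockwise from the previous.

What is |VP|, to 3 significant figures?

27.2

V is at the origin; VJ runs at 64.1° with length 19.4, so J = (8.47, 17.5). ∠VJQ = 55.3° gives JQ at -60.6° from the x-axis; with |JQ| = 11.5, Q = (14.1, 7.43). ∠JQN = 71.8° gives QN at -169° from the x-axis; with |QN| = 9.9, N = (4.41, 5.51). ∠QNM = 125.4° gives NM at 137° from the x-axis; with |NM| = 29.9, M = (-17.3, 26.1). The perpendicularity gives ML at right angles to NM, so ML runs at 46.6°; with |ML| = 21.2, L = (-2.75, 41.5). ∠MLK = 54.7° gives LK at -78.7° from the x-axis; with |LK| = 20.3, K = (1.23, 21.6). ∠LKP = 75.2° gives KP at 176° from the x-axis; with |KP| = 16.5, P = (-15.2, 22.6). Then |VP| = |P − V| = 27.2.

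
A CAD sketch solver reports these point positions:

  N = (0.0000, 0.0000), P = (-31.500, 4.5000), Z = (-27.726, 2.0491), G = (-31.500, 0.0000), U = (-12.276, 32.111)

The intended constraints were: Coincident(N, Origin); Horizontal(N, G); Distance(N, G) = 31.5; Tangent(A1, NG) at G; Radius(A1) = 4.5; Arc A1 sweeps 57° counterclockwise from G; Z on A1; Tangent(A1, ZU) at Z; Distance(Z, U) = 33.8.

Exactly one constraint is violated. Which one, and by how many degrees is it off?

Tangent(A1, ZU) at Z — off by 5.80°.

N = (0.00, 0.00) ✓; N.y = 0.00, G.y = 0.00 ✓; |NG| = 31.50 ✓; ∠(PG, GN) = 90.00° ✓; |PG| = 4.500 ✓; bearing(P→Z) − bearing(P→G) = 57.00° ✓; |PZ| = 4.500 ✓; ∠(PZ, ZU) = 84.20° ✗; |ZU| = 33.80 ✓.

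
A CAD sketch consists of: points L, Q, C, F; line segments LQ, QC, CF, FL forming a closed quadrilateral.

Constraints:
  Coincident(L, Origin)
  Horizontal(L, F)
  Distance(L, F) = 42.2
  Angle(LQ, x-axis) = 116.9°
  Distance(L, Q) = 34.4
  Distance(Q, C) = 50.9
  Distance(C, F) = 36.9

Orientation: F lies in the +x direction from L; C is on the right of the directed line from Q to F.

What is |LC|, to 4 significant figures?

16.51

Checks: L = (0.00, 0.00) ✓; |QC| = 50.90 ✓; |CF| = 36.90 ✓.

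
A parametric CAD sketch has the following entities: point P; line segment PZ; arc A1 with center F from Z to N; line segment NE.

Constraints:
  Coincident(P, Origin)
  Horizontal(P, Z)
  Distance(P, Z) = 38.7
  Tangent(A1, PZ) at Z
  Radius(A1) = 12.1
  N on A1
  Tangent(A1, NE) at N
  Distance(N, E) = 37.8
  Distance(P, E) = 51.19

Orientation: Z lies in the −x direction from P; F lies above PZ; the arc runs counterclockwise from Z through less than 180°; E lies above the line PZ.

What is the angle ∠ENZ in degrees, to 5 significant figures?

140.17°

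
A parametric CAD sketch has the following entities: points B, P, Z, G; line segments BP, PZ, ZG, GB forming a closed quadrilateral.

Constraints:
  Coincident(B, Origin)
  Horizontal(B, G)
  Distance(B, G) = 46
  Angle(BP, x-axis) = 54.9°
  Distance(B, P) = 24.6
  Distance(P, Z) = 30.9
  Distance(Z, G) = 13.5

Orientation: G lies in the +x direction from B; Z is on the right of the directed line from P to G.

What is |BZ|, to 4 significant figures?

33.44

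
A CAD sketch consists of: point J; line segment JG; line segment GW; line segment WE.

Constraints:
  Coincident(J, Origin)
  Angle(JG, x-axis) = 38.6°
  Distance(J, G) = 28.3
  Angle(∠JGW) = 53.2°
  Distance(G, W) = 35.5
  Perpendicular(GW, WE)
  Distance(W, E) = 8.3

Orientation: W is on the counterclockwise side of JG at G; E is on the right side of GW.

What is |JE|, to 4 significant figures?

36.09

J is at the origin; JG runs at 38.6° with length 28.3, so G = 28.3·(cos 38.6°, sin 38.6°) = (22.12, 17.66). ∠JGW = 53.2°, so GW runs at 38.6° + (180° − 53.2°) = 165.4° from the x-axis; with |GW| = 35.5, W = G + 35.5·(cos 165.4°, sin 165.4°) = (-12.24, 26.60). The perpendicularity gives WE at right angles to GW; with |WE| = 8.3 on the right of GW, E = W + 8.3·(0.2521, 0.9677) = (-10.14, 34.64). Then |JE| = |E − J| = 36.09.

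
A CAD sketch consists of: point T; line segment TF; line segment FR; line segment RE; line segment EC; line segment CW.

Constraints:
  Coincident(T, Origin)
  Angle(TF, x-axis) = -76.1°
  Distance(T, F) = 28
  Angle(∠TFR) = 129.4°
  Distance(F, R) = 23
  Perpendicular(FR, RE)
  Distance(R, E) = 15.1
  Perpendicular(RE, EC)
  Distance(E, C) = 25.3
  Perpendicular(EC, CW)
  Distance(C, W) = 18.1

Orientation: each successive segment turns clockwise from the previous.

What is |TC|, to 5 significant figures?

16.797

T is at the origin; TF runs at -76.1° with length 28.0, so F = (6.7264, -27.180). ∠TFR = 129.4° gives FR at -126.70° from the x-axis; with |FR| = 23.0, R = (-7.0190, -45.621). FR is perpendicular to RE, so RE runs at 143.30°; with |RE| = 15.1, E = (-19.126, -36.597). The perpendicularity gives EC at right angles to RE, so EC runs at 53.300°; with |EC| = 25.3, C = (-4.0059, -16.312). Then |TC| = |C − T| = 16.797.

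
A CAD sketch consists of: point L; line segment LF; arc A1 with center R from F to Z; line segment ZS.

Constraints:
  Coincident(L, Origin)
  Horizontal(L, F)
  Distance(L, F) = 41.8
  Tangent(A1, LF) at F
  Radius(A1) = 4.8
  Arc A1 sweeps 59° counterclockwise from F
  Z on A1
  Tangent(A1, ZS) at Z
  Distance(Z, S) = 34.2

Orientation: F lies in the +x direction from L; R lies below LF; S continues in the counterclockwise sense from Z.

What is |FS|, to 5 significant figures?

38.385

L is at the origin; L and F share the same y with |LF| = 41.8 and F on the +x side, so F = (41.800, 0.0000). The tangent condition forces RF to be normal to LF, so R = F + (0, -4.8) = (41.800, -4.8000). On A1, F sits at bearing 90° from R; a 59° counterclockwise sweep puts Z at bearing 149°, so Z = R + 4.8·(cos 149°, sin 149°) = (37.686, -2.3278). Since A1 is tangent to ZS there, RZ ⟂ ZS, so ZS runs along (−sin 149°, cos 149°); with |ZS| = 34.2, S = (20.071, -31.643). Then |FS| = |S − F| = 38.385.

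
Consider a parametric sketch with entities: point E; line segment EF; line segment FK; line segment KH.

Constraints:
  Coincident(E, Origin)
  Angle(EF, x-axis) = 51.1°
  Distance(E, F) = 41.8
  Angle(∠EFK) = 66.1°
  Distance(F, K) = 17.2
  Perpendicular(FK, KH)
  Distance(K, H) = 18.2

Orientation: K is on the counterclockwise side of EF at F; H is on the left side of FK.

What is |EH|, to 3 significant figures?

20.0

E is at the origin; EF runs at 51.1° with length 41.8, so F = 41.8·(cos 51.1°, sin 51.1°) = (26.2, 32.5). ∠EFK = 66.1°, so FK runs at 51.1° + (180° − 66.1°) = 165° from the x-axis; with |FK| = 17.2, K = F + 17.2·(cos 165°, sin 165°) = (9.63, 37.0). FK ⟂ KH; with |KH| = 18.2 on the left of FK, H = K + 18.2·(-0.259, -0.966) = (4.92, 19.4). Then |EH| = |H − E| = 20.0.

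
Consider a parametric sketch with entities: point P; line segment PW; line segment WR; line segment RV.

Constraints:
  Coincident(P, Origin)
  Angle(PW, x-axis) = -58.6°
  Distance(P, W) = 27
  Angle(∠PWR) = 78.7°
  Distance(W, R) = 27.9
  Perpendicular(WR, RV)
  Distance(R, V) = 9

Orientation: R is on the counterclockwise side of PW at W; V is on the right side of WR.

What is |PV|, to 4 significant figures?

42.07

∠PWR = 78.7°, so WR runs at -58.6° + (180° − 78.7°) = 42.70° from the x-axis; with |WR| = 27.9, R = W + 27.9·(cos 42.70°, sin 42.70°) = (34.57, -4.125). WR is perpendicular to RV; with |RV| = 9.0 on the right of WR, V = R + 9.0·(0.6782, -0.7349) = (40.67, -10.74). Then |PV| = |V − P| = 42.07.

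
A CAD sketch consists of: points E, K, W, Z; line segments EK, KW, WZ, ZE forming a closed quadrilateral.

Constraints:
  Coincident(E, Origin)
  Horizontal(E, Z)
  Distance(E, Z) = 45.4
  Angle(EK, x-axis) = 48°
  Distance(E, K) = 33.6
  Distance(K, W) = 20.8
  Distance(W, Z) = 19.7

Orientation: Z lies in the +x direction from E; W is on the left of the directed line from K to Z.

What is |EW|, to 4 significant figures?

46.80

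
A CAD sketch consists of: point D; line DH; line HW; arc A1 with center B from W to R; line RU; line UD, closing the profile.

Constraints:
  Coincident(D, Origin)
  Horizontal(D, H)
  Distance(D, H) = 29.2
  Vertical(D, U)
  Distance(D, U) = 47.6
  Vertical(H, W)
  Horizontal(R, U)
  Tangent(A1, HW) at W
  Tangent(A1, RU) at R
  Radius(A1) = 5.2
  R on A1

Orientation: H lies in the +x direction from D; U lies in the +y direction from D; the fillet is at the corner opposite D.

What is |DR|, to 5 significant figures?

53.308

The virtual corner opposite D is at (29.200, 47.600). Since A1 is tangent to HW there, BW ⟂ HW and tangency of A1 to RU means the radius BR is perpendicular to RU, with radius 5.2, so the center B sits 5.2 in from both sides at B = (24.000, 42.400). That places the tangent points at W = (29.200, 42.400) on HW and R = (24.000, 47.600) on RU. Then |DR| = |R − D| = 53.308.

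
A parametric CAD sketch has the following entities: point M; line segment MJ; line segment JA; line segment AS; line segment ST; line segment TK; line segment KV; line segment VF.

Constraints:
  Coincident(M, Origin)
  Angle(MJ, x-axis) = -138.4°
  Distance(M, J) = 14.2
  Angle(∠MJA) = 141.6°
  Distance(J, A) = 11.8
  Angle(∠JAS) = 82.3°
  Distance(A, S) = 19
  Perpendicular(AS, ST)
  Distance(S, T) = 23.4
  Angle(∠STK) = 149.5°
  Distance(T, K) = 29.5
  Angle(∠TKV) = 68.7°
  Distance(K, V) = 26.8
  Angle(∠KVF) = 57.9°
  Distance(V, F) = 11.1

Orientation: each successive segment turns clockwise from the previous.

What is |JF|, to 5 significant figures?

15.201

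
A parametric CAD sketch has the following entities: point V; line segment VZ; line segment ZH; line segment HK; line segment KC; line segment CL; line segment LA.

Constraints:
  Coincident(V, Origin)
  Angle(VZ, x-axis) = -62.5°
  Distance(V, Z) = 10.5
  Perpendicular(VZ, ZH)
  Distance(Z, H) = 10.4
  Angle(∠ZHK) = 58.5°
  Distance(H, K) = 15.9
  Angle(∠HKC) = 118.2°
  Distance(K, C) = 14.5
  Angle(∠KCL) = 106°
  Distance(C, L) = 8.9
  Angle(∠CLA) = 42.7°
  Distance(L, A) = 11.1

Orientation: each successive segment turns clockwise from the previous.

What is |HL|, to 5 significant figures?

25.068

∠HKC = 118.2° gives KC at 24.200° from the x-axis; with |KC| = 14.5, C = (9.9583, 7.6894). ∠KCL = 106.0° gives CL at -49.800° from the x-axis; with |CL| = 8.9, L = (15.703, 0.89157). Then |HL| = |L − H| = 25.068.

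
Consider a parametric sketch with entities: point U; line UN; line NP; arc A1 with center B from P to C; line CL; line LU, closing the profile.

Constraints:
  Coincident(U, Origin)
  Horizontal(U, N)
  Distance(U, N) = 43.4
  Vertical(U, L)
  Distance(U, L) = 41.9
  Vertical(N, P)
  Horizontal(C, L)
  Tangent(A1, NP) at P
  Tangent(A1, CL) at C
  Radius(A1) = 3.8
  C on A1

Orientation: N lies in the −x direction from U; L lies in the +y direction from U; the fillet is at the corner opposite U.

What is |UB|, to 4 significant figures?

54.95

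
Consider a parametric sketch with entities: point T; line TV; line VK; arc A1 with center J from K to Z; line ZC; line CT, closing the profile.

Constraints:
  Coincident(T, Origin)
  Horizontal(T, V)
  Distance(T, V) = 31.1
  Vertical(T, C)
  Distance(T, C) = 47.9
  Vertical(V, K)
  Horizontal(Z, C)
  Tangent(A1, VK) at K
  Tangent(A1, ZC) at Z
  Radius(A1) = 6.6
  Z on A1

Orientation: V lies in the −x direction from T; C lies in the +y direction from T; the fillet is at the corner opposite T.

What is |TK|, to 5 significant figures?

51.700

The virtual corner opposite T is at (-31.100, 47.900). Since A1 is tangent to VK there, JK ⟂ VK and tangency of A1 to ZC means the radius JZ is perpendicular to ZC, with radius 6.6, so the center J sits 6.6 in from both sides at J = (-24.500, 41.300). That places the tangent points at K = (-31.100, 41.300) on VK and Z = (-24.500, 47.900) on ZC. Then |TK| = |K − T| = 51.700.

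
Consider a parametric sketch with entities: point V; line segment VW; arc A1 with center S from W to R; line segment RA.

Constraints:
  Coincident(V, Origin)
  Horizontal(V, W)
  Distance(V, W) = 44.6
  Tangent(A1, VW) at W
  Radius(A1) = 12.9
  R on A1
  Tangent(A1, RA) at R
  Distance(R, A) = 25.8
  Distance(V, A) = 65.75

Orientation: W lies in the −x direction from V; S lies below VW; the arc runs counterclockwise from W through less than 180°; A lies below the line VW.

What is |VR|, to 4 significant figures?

59.31

V is at the origin; VW is horizontal with |VW| = 44.6 and W on the −x side, so W = (-44.60, 0.000). The tangent condition forces SW to be normal to VW, so S = W + (0, -12.9) = (-44.60, -12.90). Since SR ⟂ RA (tangency), |SA| = √(12.9² + 25.8²) = 28.85 regardless of where R sits on A1. So A lies on both circle(V, 65.75) and circle(S, 28.85); the below-VW intersection is A = (-51.47, -40.92). R is the foot of the tangent from A: R = (-57.18, -15.76).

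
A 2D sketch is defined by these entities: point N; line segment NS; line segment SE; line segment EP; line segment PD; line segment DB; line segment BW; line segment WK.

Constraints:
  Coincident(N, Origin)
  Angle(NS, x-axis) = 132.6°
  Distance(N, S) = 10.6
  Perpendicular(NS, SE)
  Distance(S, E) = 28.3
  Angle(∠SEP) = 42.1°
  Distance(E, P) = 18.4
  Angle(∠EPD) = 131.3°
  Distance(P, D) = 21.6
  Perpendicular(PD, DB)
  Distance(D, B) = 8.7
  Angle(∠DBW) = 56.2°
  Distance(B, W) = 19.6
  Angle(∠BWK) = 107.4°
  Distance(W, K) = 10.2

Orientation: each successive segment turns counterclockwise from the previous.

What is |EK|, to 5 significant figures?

32.861

N is at the origin; NS runs at 132.6° with length 10.6, so S = (-7.1749, 7.8026). NS ⟂ SE, so SE runs at -137.40°; with |SE| = 28.3, E = (-28.006, -11.353). ∠SEP = 42.1° gives EP at 0.50000° from the x-axis; with |EP| = 18.4, P = (-9.6071, -11.192). ∠EPD = 131.3° gives PD at 49.200° from the x-axis; with |PD| = 21.6, D = (4.5068, 5.1587). The perpendicularity gives DB at right angles to PD, so DB runs at 139.20°; with |DB| = 8.7, B = (-2.0791, 10.843). ∠DBW = 56.2° gives BW at -97.000° from the x-axis; with |BW| = 19.6, W = (-4.4677, -8.6104). ∠BWK = 107.4° gives WK at -24.400° from the x-axis; with |WK| = 10.2, K = (4.8212, -12.824). Then |EK| = |K − E| = 32.861.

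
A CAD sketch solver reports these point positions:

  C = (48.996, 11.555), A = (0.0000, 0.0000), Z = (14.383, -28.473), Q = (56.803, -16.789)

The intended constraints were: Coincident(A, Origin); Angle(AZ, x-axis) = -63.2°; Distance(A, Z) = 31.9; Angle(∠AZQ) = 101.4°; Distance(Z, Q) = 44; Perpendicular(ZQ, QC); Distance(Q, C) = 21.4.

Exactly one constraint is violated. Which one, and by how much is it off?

Distance(Q, C) = 21.4 — off by 8.00.

A = (0.00, 0.00) ✓; AZ at -63.20° ✓; |AZ| = 31.90 ✓; ∠AZQ = 101.4° ✓; |ZQ| = 44.00 ✓; ∠(ZQ, QC) = 90.00° ✓; |QC| = 29.40 ✗.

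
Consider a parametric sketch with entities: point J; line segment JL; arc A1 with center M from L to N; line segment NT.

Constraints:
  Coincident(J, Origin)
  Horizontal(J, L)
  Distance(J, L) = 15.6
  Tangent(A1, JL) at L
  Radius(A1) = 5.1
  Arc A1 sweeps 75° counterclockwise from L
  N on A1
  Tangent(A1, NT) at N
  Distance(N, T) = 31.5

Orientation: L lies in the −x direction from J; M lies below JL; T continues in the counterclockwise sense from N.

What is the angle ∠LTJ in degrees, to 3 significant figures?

19.1°

J is at the origin; J and L share the same y with |JL| = 15.6 and L on the −x side, so L = (-15.6, 0.00). A1 meets JL tangentially, so ML is at right angles to JL, so M = L + (0, -5.1) = (-15.6, -5.10). On A1, L sits at bearing 90° from M; a 75° counterclockwise sweep puts N at bearing 165°, so N = M + 5.1·(cos 165°, sin 165°) = (-20.5, -3.78). The tangent condition forces MN to be normal to NT, so NT runs along (−sin 165°, cos 165°); with |NT| = 31.5, T = (-28.7, -34.2). Then cos ∠LTJ = TL·TJ / (|TL||TJ|), giving 19.1°.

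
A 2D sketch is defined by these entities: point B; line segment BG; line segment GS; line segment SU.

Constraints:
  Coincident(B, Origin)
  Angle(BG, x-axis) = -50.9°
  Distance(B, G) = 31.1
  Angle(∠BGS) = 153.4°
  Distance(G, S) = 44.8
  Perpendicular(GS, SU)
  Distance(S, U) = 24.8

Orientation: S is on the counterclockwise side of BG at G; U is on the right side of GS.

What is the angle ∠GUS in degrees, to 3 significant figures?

61.0°

B is at the origin; BG runs at -50.9° with length 31.1, so G = 31.1·(cos -50.9°, sin -50.9°) = (19.6, -24.1). ∠BGS = 153.4°, so GS runs at -50.9° + (180° − 153.4°) = -24.3° from the x-axis; with |GS| = 44.8, S = G + 44.8·(cos -24.3°, sin -24.3°) = (60.4, -42.6). The perpendicularity gives SU at right angles to GS; with |SU| = 24.8 on the right of GS, U = S + 24.8·(-0.412, -0.911) = (50.2, -65.2). Then cos ∠GUS = UG·US / (|UG||US|), giving 61.0°.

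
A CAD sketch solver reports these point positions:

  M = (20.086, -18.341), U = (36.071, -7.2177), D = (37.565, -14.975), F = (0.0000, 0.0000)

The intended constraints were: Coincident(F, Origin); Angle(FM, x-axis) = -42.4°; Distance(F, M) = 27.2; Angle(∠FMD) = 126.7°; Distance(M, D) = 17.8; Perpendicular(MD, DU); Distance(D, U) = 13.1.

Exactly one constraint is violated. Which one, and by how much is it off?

Distance(D, U) = 13.1 — off by 5.20.

F = (0.00, 0.00) ✓; FM at -42.40° ✓; |FM| = 27.20 ✓; ∠FMD = 126.7° ✓; |MD| = 17.80 ✓; ∠(MD, DU) = 90.00° ✓; |DU| = 7.900 ✗.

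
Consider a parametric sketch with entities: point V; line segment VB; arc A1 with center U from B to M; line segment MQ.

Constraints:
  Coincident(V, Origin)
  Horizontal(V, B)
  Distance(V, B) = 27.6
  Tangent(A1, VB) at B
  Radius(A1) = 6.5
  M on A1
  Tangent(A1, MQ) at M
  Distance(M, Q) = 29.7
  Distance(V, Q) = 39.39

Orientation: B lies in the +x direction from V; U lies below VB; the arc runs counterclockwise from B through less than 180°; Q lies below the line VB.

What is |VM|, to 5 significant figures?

21.909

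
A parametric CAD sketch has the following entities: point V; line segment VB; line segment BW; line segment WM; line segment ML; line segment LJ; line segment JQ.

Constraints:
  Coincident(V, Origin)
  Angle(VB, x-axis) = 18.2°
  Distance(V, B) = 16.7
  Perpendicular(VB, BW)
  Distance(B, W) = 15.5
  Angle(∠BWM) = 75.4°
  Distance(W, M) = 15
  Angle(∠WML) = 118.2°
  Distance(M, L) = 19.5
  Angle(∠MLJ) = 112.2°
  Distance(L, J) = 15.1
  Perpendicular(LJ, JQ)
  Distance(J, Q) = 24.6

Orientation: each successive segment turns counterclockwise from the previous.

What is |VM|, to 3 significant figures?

11.9

V is at the origin; VB runs at 18.2° with length 16.7, so B = (15.9, 5.22). VB ⟂ BW, so BW runs at 108°; with |BW| = 15.5, W = (11.0, 19.9). ∠BWM = 75.4° gives WM at -147° from the x-axis; with |WM| = 15.0, M = (-1.59, 11.8). Then |VM| = |M − V| = 11.9.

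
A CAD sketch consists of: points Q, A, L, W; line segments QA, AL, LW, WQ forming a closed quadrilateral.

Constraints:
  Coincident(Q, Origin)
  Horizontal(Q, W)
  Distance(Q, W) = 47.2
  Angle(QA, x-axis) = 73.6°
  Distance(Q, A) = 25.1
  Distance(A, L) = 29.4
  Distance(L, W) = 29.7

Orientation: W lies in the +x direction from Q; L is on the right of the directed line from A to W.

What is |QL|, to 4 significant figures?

18.00

Q is at the origin; QW is horizontal with |QW| = 47.2 and W in +x, so W = (47.2, 0). QA runs at 73.6° with |QA| = 25.1, so A = (7.087, 24.08). L is determined by |AL| = 29.4 and |LW| = 29.7 together: it lies at the intersection of circle(A, 29.4) and circle(W, 29.7). With |AW| = 46.79, the foot of the radical line on AW is 23.20 from A and the perpendicular offset is √(29.4² − 23.20²) = 18.05. Taking the right-of-AW solution: L = (17.69, -3.343).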